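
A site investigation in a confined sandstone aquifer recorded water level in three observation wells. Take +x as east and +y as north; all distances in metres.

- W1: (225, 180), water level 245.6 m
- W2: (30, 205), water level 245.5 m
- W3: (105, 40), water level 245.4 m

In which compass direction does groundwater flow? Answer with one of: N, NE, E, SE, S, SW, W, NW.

SW

With h = a·x + b·y + c and W1 as origin, the differences give:
  (-195)·a + 25·b = -0.1
  (-120)·a + (-140)·b = -0.2
Eliminate b (×(-140) and ×25, subtract): 30300·a = 19.00 → a = ∂h/∂x = +0.0006271
Back-substitute: b = ∂h/∂y = +0.0008911.
Flow = −∇h = (-0.0006271 east, -0.0008911 north), which points southwest.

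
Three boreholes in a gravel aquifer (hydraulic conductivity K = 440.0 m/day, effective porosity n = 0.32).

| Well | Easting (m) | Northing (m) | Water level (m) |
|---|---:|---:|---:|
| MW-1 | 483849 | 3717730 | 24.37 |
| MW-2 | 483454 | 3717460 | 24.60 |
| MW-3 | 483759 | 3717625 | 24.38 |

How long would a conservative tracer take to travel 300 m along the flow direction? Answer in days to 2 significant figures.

140 days

With h = a·x + b·y + c and MW-1 as origin, the differences give:
  (-395)·a + (-270)·b = +0.23
  (-90)·a + (-105)·b = +0.01
Eliminate b (×(-105) and ×(-270), subtract): 17175·a = -21.450 → a = ∂h/∂x = -0.001249
Back-substitute: b = ∂h/∂y = +0.0009753.
|∇h| = √(-0.001249² + 0.0009753²) = 0.001585
Seepage velocity v = K·i/n = 440.0 × 0.001585 / 0.32 = 2.179 m/day.
t = 300 / 2.179 = 137.7 days.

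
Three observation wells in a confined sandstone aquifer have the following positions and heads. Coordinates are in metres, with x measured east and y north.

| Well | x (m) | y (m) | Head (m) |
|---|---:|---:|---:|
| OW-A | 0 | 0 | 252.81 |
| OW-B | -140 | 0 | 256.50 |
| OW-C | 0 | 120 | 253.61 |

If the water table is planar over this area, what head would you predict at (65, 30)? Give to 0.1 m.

251.3 m

∂h/∂x = (256.50 − 252.81) / (-140 − 0) = -0.02636
∂h/∂y = (253.61 − 252.81) / (120 − 0) = +0.006667
h(65, 30) = 252.81 + (-0.02636)·(65) + (+0.006667)·(30) = 252.81 -1.713 +0.200 = 251.297 m.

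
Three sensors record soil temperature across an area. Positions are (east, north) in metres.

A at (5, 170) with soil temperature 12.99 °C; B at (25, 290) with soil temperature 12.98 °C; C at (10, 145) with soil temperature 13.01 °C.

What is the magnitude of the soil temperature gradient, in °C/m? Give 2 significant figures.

0.0020 °C/m

Differences from A: to B (Δx, Δy, Δh) = (20, 120, -0.01); to C = (5, -25, +0.02).
Determinant of the coordinate differences = 20·(-25) − 5·120 = -1100.
∂T/∂x = [(-0.01)·(-25) − (+0.02)·120] / -1100 = +0.001955
∂T/∂y = [20·(+0.02) − 5·(-0.01)] / -1100 = -0.0004091
|∇f| = √(0.001955² + -0.0004091²) = 0.001997 °C/m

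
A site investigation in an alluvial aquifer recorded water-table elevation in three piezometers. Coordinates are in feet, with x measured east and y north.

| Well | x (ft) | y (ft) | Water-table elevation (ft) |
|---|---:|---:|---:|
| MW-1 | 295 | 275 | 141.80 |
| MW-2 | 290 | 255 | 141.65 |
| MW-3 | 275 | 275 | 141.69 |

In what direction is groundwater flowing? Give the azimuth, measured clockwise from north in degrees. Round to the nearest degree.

With h = a·x + b·y + c and MW-1 as origin, the differences give:
  (-5)·a + (-20)·b = -0.15
  (-20)·a + 0·b = -0.11
Eliminate b (×0 and ×(-20), subtract): -400·a = -2.200 → a = ∂h/∂x = +0.005500
Back-substitute: b = ∂h/∂y = +0.006125.
Flow direction (−∇h) has components (-0.005500 E, -0.006125 N).
Azimuth = atan2(E, N) = atan2(-0.005500, -0.006125) = 221.9° ≈ 222°.

222°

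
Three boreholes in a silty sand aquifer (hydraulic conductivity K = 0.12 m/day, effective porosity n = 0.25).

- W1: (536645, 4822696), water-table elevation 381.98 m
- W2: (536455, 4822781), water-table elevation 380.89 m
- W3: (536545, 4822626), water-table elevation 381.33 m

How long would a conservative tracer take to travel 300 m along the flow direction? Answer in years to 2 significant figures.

280 years

Taking W1 as reference: W2−W1 = (-190, 85, -1.09); W3−W1 = (-100, -70, -0.65).
Determinant of the coordinate differences = (-190)·(-70) − (-100)·85 = 21800.
∂h/∂x = [(-1.09)·(-70) − (-0.65)·85] / 21800 = +0.006034
∂h/∂y = [(-190)·(-0.65) − (-100)·(-1.09)] / 21800 = +0.0006651
|∇h| = √(0.006034² + 0.0006651²) = 0.006071
Seepage velocity v = K·i/n = 0.12 × 0.006071 / 0.25 = 0.002914 m/day.
t = 300 / 0.002914 = 1.03e+05 days = 282 years.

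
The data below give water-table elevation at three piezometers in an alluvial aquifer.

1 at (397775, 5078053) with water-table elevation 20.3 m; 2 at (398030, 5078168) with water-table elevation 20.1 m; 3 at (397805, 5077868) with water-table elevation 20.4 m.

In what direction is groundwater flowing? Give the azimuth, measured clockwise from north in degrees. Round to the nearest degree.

039°

Three-point gradient (reference 1): Δ to 2 = (255, 115, -0.2), Δ to 3 = (30, -185, +0.1).
∂h/∂x = -0.0005037, ∂h/∂y = -0.0006222 (det = -50625).
Flow direction (−∇h) has components (+0.0005037 E, +0.0006222 N).
Azimuth = atan2(E, N) = atan2(+0.0005037, +0.0006222) = 39.0° ≈ 039°.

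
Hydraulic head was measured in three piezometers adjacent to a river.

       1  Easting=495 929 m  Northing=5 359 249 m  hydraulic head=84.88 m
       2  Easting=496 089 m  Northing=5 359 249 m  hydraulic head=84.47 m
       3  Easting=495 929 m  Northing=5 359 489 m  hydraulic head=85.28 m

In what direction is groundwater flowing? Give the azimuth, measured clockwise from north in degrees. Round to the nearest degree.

123°

∂h/∂x = (84.47 − 84.88) / (496089 − 495929) = -0.002562
∂h/∂y = (85.28 − 84.88) / (5359489 − 5359249) = +0.001667
Flow direction (−∇h) has components (+0.002562 E, -0.001667 N).
Azimuth = atan2(E, N) = atan2(+0.002562, -0.001667) = 123.0° ≈ 123°.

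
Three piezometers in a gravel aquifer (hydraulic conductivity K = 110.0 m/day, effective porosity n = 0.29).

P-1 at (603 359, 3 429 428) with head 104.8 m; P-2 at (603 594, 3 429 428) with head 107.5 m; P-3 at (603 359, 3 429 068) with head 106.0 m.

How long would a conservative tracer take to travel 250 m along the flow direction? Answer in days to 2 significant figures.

55 days

∂h/∂x = (107.5 − 104.8) / (603594 − 603359) = +0.01149
∂h/∂y = (106.0 − 104.8) / (3429068 − 3429428) = -0.003333
|∇h| = √(0.01149² + -0.003333²) = 0.01196
Seepage velocity v = K·i/n = 110.0 × 0.01196 / 0.29 = 4.537 m/day.
t = 250 / 4.537 = 55.1 days.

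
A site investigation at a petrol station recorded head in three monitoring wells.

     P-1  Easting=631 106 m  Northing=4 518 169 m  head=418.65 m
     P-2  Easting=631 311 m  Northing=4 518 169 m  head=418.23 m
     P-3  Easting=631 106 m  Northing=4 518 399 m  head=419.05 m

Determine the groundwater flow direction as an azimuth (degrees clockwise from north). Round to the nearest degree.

130°

∂h/∂x = (418.23 − 418.65) / (631311 − 631106) = -0.002049
∂h/∂y = (419.05 − 418.65) / (4518399 − 4518169) = +0.001739
Flow direction (−∇h) has components (+0.002049 E, -0.001739 N).
Azimuth = atan2(E, N) = atan2(+0.002049, -0.001739) = 130.3° ≈ 130°.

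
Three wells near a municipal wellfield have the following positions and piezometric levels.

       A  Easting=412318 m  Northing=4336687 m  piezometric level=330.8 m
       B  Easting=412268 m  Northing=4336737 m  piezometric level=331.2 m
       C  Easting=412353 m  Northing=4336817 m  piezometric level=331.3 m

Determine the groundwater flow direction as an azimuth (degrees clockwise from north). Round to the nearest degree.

145°

Three-point gradient (reference A): Δ to B = (-50, 50, +0.4), Δ to C = (35, 130, +0.5).
∂h/∂x = -0.003273, ∂h/∂y = +0.004727 (det = -8250).
Flow direction (−∇h) has components (+0.003273 E, -0.004727 N).
Azimuth = atan2(E, N) = atan2(+0.003273, -0.004727) = 145.3° ≈ 145°.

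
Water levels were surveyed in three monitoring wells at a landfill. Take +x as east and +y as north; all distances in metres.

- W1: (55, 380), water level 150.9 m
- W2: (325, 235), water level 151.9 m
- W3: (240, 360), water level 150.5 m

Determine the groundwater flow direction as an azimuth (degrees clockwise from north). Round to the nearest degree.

Three-point gradient (reference W1): Δ to W2 = (270, -145, +1.0), Δ to W3 = (185, -20, -0.4).
∂h/∂x = -0.003641, ∂h/∂y = -0.01368 (det = 21425).
Flow direction (−∇h) has components (+0.003641 E, +0.01368 N).
Azimuth = atan2(E, N) = atan2(+0.003641, +0.01368) = 14.9° ≈ 015°.

015°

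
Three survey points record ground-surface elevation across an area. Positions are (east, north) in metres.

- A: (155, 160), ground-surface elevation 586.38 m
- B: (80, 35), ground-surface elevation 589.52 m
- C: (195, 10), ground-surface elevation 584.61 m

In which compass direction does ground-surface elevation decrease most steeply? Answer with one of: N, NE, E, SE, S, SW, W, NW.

Taking A as reference: B−A = (-75, -125, +3.14); C−A = (40, -150, -1.77).
Solve a·Δx + b·Δy = Δz: det = (-75)·(-150) − 40·(-125) = 16250.
∂z/∂x = [(+3.14)·(-150) − (-1.77)·(-125)] / 16250 = -0.04260
∂z/∂y = [(-75)·(-1.77) − 40·(+3.14)] / 16250 = +0.0004400
Steepest decrease is along −∇f = (+0.04260 E, -0.0004400 N) → east.

E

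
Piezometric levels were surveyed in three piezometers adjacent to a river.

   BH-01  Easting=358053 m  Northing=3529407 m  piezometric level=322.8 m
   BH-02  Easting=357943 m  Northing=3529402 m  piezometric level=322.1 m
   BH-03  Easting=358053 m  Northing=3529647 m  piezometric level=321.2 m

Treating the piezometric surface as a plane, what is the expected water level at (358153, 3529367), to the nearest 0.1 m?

323.7 m

With h = a·x + b·y + c and BH-01 as origin, the differences give:
  (-110)·a + (-5)·b = -0.7
  0·a + 240·b = -1.6
Eliminate b (×240 and ×(-5), subtract): -26400·a = -176.00 → a = ∂h/∂x = +0.006667
Back-substitute: b = ∂h/∂y = -0.006667.
h(358153, 3529367) = 322.8 + (+0.006667)·(100) + (-0.006667)·(-40) = 322.8 +0.667 +0.267 = 323.733 m.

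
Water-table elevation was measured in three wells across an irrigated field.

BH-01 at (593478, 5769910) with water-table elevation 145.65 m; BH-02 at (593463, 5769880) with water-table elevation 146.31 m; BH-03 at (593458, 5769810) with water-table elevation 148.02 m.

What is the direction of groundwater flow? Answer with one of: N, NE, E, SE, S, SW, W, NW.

N

Differences from BH-01: to BH-02 (Δx, Δy, Δh) = (-15, -30, +0.66); to BH-03 = (-20, -100, +2.37).
Solve a·Δx + b·Δy = Δh: det = (-15)·(-100) − (-20)·(-30) = 900.
∂h/∂x = [(+0.66)·(-100) − (+2.37)·(-30)] / 900 = +0.005667
∂h/∂y = [(-15)·(+2.37) − (-20)·(+0.66)] / 900 = -0.02483
Flow = −∇h = (-0.005667 east, +0.02483 north), which points north.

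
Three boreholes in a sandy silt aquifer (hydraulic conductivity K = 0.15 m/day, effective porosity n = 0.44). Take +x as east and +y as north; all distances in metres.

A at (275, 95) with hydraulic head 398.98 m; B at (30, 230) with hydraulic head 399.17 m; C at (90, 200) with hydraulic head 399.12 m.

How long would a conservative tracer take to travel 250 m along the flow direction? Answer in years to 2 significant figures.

Differences from A: to B (Δx, Δy, Δh) = (-245, 135, +0.19); to C = (-185, 105, +0.14).
Solve a·Δx + b·Δy = Δh: det = (-245)·105 − (-185)·135 = -750.
∂h/∂x = [(+0.19)·105 − (+0.14)·135] / -750 = -0.001400
∂h/∂y = [(-245)·(+0.14) − (-185)·(+0.19)] / -750 = -0.001133
|∇h| = √(-0.001400² + -0.001133²) = 0.001801
Seepage velocity v = K·i/n = 0.15 × 0.001801 / 0.44 = 0.000614 m/day.
t = 250 / 0.000614 = 4.072e+05 days = 1.11e+03 years.

1100 years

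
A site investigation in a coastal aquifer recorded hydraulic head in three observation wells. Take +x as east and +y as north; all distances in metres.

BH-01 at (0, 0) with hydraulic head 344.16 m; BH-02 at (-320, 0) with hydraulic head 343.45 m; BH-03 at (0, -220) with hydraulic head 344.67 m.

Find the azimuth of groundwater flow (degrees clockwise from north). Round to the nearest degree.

316°

∂h/∂x = (343.45 − 344.16) / (-320 − 0) = +0.002219
∂h/∂y = (344.67 − 344.16) / (-220 − 0) = -0.002318
Flow direction (−∇h) has components (-0.002219 E, +0.002318 N).
Azimuth = atan2(E, N) = atan2(-0.002219, +0.002318) = 316.3° ≈ 316°.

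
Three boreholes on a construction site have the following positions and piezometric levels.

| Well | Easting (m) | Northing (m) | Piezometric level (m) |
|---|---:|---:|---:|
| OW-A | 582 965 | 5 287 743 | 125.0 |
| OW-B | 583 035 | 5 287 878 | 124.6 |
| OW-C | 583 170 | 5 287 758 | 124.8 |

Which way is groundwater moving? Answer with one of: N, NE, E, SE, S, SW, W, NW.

Taking OW-A as reference: OW-B−OW-A = (70, 135, -0.4); OW-C−OW-A = (205, 15, -0.2).
Solve a·Δx + b·Δy = Δh: det = 70·15 − 205·135 = -26625.
∂h/∂x = [(-0.4)·15 − (-0.2)·135] / -26625 = -0.0007887
∂h/∂y = [70·(-0.2) − 205·(-0.4)] / -26625 = -0.002554
Flow = −∇h = (+0.0007887 east, +0.002554 north), which points north.

N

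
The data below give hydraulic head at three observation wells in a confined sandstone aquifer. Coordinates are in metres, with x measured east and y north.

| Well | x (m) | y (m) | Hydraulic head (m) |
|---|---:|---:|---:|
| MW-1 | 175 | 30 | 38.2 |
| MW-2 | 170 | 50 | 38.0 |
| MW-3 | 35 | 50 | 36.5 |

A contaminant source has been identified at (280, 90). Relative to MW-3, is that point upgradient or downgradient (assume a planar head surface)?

Three-point gradient (reference MW-1): Δ to MW-2 = (-5, 20, -0.2), Δ to MW-3 = (-140, 20, -1.7).
∂h/∂x = +0.01111, ∂h/∂y = -0.007222 (det = 2700).
Head at (280, 90) = 38.2 + (+0.01111)·(105) + (-0.007222)·(60) = 38.93 m.
That is higher than the 36.5 m at MW-3, so the point is upgradient.

upgradient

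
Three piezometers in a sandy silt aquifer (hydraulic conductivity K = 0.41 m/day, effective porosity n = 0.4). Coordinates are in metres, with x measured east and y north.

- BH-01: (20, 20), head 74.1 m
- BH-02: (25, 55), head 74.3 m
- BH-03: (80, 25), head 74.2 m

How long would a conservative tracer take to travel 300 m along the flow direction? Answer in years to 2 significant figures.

With h = a·x + b·y + c and BH-01 as origin, the differences give:
  5·a + 35·b = +0.2
  60·a + 5·b = +0.1
Eliminate b (×5 and ×35, subtract): -2075·a = -2.50 → a = ∂h/∂x = +0.001205
Back-substitute: b = ∂h/∂y = +0.005542.
|∇h| = √(0.001205² + 0.005542²) = 0.005671
Seepage velocity v = K·i/n = 0.41 × 0.005671 / 0.4 = 0.005813 m/day.
t = 300 / 0.005813 = 5.161e+04 days = 141 years.

140 years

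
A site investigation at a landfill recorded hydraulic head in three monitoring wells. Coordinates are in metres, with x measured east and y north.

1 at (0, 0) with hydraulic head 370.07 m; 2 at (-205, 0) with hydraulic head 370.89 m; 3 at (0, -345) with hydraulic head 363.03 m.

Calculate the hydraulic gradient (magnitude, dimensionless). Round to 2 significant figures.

∂h/∂x = (370.89 − 370.07) / (-205 − 0) = -0.004000
∂h/∂y = (363.03 − 370.07) / (-345 − 0) = +0.02041
|∇h| = √(-0.004000² + 0.02041²) = 0.0208

0.021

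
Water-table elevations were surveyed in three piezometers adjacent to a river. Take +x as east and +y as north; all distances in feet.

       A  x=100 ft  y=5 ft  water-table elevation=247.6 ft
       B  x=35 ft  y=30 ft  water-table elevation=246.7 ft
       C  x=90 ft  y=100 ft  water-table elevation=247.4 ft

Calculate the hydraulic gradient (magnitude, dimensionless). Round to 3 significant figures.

Differences from A: to B (Δx, Δy, Δh) = (-65, 25, -0.9); to C = (-10, 95, -0.2).
Determinant of the coordinate differences = (-65)·95 − (-10)·25 = -5925.
∂h/∂x = [(-0.9)·95 − (-0.2)·25] / -5925 = +0.01359
∂h/∂y = [(-65)·(-0.2) − (-10)·(-0.9)] / -5925 = -0.0006751
|∇h| = √(0.01359² + -0.0006751²) = 0.01361

0.0136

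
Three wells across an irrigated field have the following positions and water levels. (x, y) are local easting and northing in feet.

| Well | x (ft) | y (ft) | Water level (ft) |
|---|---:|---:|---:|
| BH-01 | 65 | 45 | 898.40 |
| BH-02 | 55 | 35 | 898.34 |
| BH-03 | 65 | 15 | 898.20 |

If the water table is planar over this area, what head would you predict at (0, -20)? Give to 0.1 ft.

898.0 ft

With h = a·x + b·y + c and BH-01 as origin, the differences give:
  (-10)·a + (-10)·b = -0.06
  0·a + (-30)·b = -0.20
Eliminate b (×(-30) and ×(-10), subtract): 300·a = -0.200 → a = ∂h/∂x = -0.0006667
Back-substitute: b = ∂h/∂y = +0.006667.
h(0, -20) = 898.40 + (-0.0006667)·(-65) + (+0.006667)·(-65) = 898.40 +0.043 -0.433 = 898.010 ft.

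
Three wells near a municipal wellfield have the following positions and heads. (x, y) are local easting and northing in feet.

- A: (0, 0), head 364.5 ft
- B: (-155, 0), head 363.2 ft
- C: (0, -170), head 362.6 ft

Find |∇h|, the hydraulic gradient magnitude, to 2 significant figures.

∂h/∂x = (363.2 − 364.5) / (-155 − 0) = +0.008387
∂h/∂y = (362.6 − 364.5) / (-170 − 0) = +0.01118
|∇h| = √(0.008387² + 0.01118²) = 0.01398

0.014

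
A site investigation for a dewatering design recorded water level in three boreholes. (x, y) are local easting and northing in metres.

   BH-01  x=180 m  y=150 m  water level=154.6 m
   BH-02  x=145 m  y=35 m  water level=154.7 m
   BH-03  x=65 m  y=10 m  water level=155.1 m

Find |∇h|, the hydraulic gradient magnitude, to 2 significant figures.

0.0053

With h = a·x + b·y + c and BH-01 as origin, the differences give:
  (-35)·a + (-115)·b = +0.1
  (-115)·a + (-140)·b = +0.5
Eliminate b (×(-140) and ×(-115), subtract): -8325·a = 43.50 → a = ∂h/∂x = -0.005225
Back-substitute: b = ∂h/∂y = +0.0007207.
|∇h| = √(-0.005225² + 0.0007207²) = 0.005274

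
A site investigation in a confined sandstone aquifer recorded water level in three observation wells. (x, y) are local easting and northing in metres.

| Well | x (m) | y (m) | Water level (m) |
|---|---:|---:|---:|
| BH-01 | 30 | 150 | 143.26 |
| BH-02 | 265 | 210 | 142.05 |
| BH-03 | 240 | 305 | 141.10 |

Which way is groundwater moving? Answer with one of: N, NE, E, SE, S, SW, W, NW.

Taking BH-01 as reference: BH-02−BH-01 = (235, 60, -1.21); BH-03−BH-01 = (210, 155, -2.16).
Solve a·Δx + b·Δy = Δh: det = 235·155 − 210·60 = 23825.
∂h/∂x = [(-1.21)·155 − (-2.16)·60] / 23825 = -0.002432
∂h/∂y = [235·(-2.16) − 210·(-1.21)] / 23825 = -0.01064
Flow = −∇h = (+0.002432 east, +0.01064 north), which points north.

N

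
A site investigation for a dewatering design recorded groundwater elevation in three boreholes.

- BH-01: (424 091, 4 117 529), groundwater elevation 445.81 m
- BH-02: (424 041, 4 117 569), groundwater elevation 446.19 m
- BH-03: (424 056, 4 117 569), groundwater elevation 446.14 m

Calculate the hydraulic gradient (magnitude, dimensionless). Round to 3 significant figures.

0.00629

With h = a·x + b·y + c and BH-01 as origin, the differences give:
  (-50)·a + 40·b = +0.38
  (-35)·a + 40·b = +0.33
Eliminate b (×40 and ×40, subtract): -600·a = 2.000 → a = ∂h/∂x = -0.003333
Back-substitute: b = ∂h/∂y = +0.005333.
|∇h| = √(-0.003333² + 0.005333²) = 0.006289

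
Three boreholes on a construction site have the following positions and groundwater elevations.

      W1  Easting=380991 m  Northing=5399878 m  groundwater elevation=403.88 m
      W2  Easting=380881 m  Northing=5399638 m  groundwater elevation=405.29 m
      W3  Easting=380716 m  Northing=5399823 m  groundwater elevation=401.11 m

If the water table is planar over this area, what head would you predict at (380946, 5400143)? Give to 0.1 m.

400.3 m

Three-point gradient (reference W1): Δ to W2 = (-110, -240, +1.41), Δ to W3 = (-275, -55, -2.77).
∂h/∂x = +0.01238, ∂h/∂y = -0.01155 (det = -59950).
h(380946, 5400143) = 403.88 + (+0.01238)·(-45) + (-0.01155)·(265) = 403.88 -0.557 -3.061 = 400.262 m.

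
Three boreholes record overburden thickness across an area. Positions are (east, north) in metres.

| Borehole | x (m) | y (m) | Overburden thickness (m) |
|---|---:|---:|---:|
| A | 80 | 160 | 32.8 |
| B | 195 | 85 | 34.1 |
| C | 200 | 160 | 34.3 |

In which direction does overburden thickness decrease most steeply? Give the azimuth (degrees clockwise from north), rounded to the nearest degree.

Taking A as reference: B−A = (115, -75, +1.3); C−A = (120, 0, +1.5).
Determinant of the coordinate differences = 115·0 − 120·(-75) = 9000.
∂d/∂x = [(+1.3)·0 − (+1.5)·(-75)] / 9000 = +0.01250
∂d/∂y = [115·(+1.5) − 120·(+1.3)] / 9000 = +0.001833
Steepest decrease is along −∇f: components (-0.01250 E, -0.001833 N).
Azimuth = atan2(-0.01250, -0.001833) = 261.7° ≈ 262°.

262°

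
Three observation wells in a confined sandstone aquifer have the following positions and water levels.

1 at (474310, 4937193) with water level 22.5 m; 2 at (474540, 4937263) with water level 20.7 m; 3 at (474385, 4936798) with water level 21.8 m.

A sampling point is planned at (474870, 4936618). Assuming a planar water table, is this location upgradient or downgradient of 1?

downgradient

With h = a·x + b·y + c and 1 as origin, the differences give:
  230·a + 70·b = -1.8
  75·a + (-395)·b = -0.7
Eliminate b (×(-395) and ×70, subtract): -96100·a = 760.00 → a = ∂h/∂x = -0.007908
Back-substitute: b = ∂h/∂y = +0.0002706.
Head at (474870, 4936618) = 22.5 + (-0.007908)·(560) + (+0.0002706)·(-575) = 17.92 m.
That is lower than the 22.5 m at 1, so the point is downgradient.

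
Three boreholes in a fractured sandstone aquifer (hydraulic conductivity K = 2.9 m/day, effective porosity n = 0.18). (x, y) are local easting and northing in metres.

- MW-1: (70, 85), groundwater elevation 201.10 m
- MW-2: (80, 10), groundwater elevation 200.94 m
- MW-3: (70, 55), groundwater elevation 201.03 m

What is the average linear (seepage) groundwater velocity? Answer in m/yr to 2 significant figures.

16 m/yr

With h = a·x + b·y + c and MW-1 as origin, the differences give:
  10·a + (-75)·b = -0.16
  0·a + (-30)·b = -0.07
Eliminate b (×(-30) and ×(-75), subtract): -300·a = -0.450 → a = ∂h/∂x = +0.001500
Back-substitute: b = ∂h/∂y = +0.002333.
|∇h| = √(0.001500² + 0.002333²) = 0.002774
Seepage velocity v = K·i/n = 2.9 × 0.002774 / 0.18 = 0.04469 m/day = 16.32 m/yr.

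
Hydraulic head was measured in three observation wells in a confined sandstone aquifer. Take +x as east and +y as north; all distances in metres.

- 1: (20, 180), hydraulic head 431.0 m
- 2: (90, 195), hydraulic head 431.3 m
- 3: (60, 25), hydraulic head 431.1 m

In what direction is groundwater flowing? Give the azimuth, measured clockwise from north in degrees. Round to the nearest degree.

Three-point gradient (reference 1): Δ to 2 = (70, 15, +0.3), Δ to 3 = (40, -155, +0.1).
∂h/∂x = +0.004192, ∂h/∂y = +0.0004367 (det = -11450).
Flow direction (−∇h) has components (-0.004192 E, -0.0004367 N).
Azimuth = atan2(E, N) = atan2(-0.004192, -0.0004367) = 264.1° ≈ 264°.

264°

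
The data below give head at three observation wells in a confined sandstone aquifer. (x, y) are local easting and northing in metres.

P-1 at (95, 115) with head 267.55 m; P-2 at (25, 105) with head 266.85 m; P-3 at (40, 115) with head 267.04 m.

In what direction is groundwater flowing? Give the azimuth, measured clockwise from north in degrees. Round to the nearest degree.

241°

Taking P-1 as reference: P-2−P-1 = (-70, -10, -0.70); P-3−P-1 = (-55, 0, -0.51).
Solve a·Δx + b·Δy = Δh: det = (-70)·0 − (-55)·(-10) = -550.
∂h/∂x = [(-0.70)·0 − (-0.51)·(-10)] / -550 = +0.009273
∂h/∂y = [(-70)·(-0.51) − (-55)·(-0.70)] / -550 = +0.005091
Flow direction (−∇h) has components (-0.009273 E, -0.005091 N).
Azimuth = atan2(E, N) = atan2(-0.009273, -0.005091) = 241.2° ≈ 241°.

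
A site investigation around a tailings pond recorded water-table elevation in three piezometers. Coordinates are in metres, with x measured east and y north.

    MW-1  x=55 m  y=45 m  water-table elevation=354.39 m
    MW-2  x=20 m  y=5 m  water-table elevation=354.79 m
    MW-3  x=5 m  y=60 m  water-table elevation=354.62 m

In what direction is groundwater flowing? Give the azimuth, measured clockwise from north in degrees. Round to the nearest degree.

Taking MW-1 as reference: MW-2−MW-1 = (-35, -40, +0.40); MW-3−MW-1 = (-50, 15, +0.23).
Determinant of the coordinate differences = (-35)·15 − (-50)·(-40) = -2525.
∂h/∂x = [(+0.40)·15 − (+0.23)·(-40)] / -2525 = -0.006020
∂h/∂y = [(-35)·(+0.23) − (-50)·(+0.40)] / -2525 = -0.004733
Flow direction (−∇h) has components (+0.006020 E, +0.004733 N).
Azimuth = atan2(E, N) = atan2(+0.006020, +0.004733) = 51.8° ≈ 052°.

052°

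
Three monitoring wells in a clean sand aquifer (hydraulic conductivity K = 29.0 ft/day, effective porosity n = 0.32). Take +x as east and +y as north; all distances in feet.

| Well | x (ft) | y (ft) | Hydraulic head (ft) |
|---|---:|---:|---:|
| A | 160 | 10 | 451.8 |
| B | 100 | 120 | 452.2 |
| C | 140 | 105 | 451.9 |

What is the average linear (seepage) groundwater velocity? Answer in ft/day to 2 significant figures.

0.70 ft/day

With h = a·x + b·y + c and A as origin, the differences give:
  (-60)·a + 110·b = +0.4
  (-20)·a + 95·b = +0.1
Eliminate b (×95 and ×110, subtract): -3500·a = 27.00 → a = ∂h/∂x = -0.007714
Back-substitute: b = ∂h/∂y = -0.0005714.
|∇h| = √(-0.007714² + -0.0005714²) = 0.007735
Seepage velocity v = K·i/n = 29.0 × 0.007735 / 0.32 = 0.701 ft/day.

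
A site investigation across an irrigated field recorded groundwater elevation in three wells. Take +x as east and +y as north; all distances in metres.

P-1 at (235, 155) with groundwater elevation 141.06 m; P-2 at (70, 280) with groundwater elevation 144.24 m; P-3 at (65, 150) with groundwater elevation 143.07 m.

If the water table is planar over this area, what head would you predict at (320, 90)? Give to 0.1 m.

139.4 m

Three-point gradient (reference P-1): Δ to P-2 = (-165, 125, +3.18), Δ to P-3 = (-170, -5, +2.01).
∂h/∂x = -0.01210, ∂h/∂y = +0.009465 (det = 22075).
h(320, 90) = 141.06 + (-0.01210)·(85) + (+0.009465)·(-65) = 141.06 -1.029 -0.615 = 139.416 m.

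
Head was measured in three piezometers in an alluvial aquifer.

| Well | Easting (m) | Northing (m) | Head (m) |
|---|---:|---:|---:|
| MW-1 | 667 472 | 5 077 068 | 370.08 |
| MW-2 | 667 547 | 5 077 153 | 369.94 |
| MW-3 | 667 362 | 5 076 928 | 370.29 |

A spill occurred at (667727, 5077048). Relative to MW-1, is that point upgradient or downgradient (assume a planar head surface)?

downgradient

Taking MW-1 as reference: MW-2−MW-1 = (75, 85, -0.14); MW-3−MW-1 = (-110, -140, +0.21).
Solve a·Δx + b·Δy = Δh: det = 75·(-140) − (-110)·85 = -1150.
∂h/∂x = [(-0.14)·(-140) − (+0.21)·85] / -1150 = -0.001522
∂h/∂y = [75·(+0.21) − (-110)·(-0.14)] / -1150 = -0.0003043
Head at (667727, 5077048) = 370.08 + (-0.001522)·(255) + (-0.0003043)·(-20) = 369.70 m.
That is lower than the 370.08 m at MW-1, so the point is downgradient.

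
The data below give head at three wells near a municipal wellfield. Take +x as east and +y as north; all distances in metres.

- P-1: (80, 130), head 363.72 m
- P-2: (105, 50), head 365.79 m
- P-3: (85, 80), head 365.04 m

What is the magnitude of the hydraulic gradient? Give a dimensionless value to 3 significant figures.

0.0268

With h = a·x + b·y + c and P-1 as origin, the differences give:
  25·a + (-80)·b = +2.07
  5·a + (-50)·b = +1.32
Eliminate b (×(-50) and ×(-80), subtract): -850·a = 2.100 → a = ∂h/∂x = -0.002471
Back-substitute: b = ∂h/∂y = -0.02665.
|∇h| = √(-0.002471² + -0.02665²) = 0.02676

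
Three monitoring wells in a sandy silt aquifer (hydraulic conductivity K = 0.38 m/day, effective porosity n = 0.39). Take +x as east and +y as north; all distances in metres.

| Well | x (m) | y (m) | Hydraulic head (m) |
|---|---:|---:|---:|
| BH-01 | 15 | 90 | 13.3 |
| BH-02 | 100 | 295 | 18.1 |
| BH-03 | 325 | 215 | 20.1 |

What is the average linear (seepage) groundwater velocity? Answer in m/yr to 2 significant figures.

8.1 m/yr

With h = a·x + b·y + c and BH-01 as origin, the differences give:
  85·a + 205·b = +4.8
  310·a + 125·b = +6.8
Eliminate b (×125 and ×205, subtract): -52925·a = -794.00 → a = ∂h/∂x = +0.01500
Back-substitute: b = ∂h/∂y = +0.01719.
|∇h| = √(0.01500² + 0.01719²) = 0.02281
Seepage velocity v = K·i/n = 0.38 × 0.02281 / 0.39 = 0.02223 m/day = 8.12 m/yr.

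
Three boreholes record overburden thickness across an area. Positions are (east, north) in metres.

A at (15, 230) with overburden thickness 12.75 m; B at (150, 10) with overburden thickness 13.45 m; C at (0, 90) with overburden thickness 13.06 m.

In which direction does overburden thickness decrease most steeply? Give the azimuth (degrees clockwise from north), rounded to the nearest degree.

Taking A as reference: B−A = (135, -220, +0.70); C−A = (-15, -140, +0.31).
Determinant of the coordinate differences = 135·(-140) − (-15)·(-220) = -22200.
∂d/∂x = [(+0.70)·(-140) − (+0.31)·(-220)] / -22200 = +0.001342
∂d/∂y = [135·(+0.31) − (-15)·(+0.70)] / -22200 = -0.002358
Steepest decrease is along −∇f: components (-0.001342 E, +0.002358 N).
Azimuth = atan2(-0.001342, +0.002358) = 330.3° ≈ 330°.

330°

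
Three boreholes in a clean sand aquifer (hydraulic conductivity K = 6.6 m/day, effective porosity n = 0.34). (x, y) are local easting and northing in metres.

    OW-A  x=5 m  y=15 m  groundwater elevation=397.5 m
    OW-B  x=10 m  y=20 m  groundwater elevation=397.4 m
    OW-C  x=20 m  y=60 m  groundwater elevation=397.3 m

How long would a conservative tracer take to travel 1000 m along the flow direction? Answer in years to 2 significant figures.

With h = a·x + b·y + c and OW-A as origin, the differences give:
  5·a + 5·b = -0.1
  15·a + 45·b = -0.2
Eliminate b (×45 and ×5, subtract): 150·a = -3.50 → a = ∂h/∂x = -0.02333
Back-substitute: b = ∂h/∂y = +0.003333.
|∇h| = √(-0.02333² + 0.003333²) = 0.02357
Seepage velocity v = K·i/n = 6.6 × 0.02357 / 0.34 = 0.4575 m/day.
t = 1000 / 0.4575 = 2186 days = 5.98 years.

6.0 years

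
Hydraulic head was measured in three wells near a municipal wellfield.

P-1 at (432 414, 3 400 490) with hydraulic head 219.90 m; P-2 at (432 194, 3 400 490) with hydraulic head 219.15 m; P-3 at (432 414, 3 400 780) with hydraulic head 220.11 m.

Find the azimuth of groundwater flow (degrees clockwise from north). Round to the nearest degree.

258°

∂h/∂x = (219.15 − 219.90) / (432194 − 432414) = +0.003409
∂h/∂y = (220.11 − 219.90) / (3400780 − 3400490) = +0.0007241
Flow direction (−∇h) has components (-0.003409 E, -0.0007241 N).
Azimuth = atan2(E, N) = atan2(-0.003409, -0.0007241) = 258.0° ≈ 258°.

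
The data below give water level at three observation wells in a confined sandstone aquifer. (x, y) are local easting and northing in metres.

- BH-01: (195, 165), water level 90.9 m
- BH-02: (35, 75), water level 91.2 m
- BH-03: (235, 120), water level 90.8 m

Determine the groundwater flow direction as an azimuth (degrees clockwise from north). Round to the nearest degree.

100°

Taking BH-01 as reference: BH-02−BH-01 = (-160, -90, +0.3); BH-03−BH-01 = (40, -45, -0.1).
Determinant of the coordinate differences = (-160)·(-45) − 40·(-90) = 10800.
∂h/∂x = [(+0.3)·(-45) − (-0.1)·(-90)] / 10800 = -0.002083
∂h/∂y = [(-160)·(-0.1) − 40·(+0.3)] / 10800 = +0.0003704
Flow direction (−∇h) has components (+0.002083 E, -0.0003704 N).
Azimuth = atan2(E, N) = atan2(+0.002083, -0.0003704) = 100.1° ≈ 100°.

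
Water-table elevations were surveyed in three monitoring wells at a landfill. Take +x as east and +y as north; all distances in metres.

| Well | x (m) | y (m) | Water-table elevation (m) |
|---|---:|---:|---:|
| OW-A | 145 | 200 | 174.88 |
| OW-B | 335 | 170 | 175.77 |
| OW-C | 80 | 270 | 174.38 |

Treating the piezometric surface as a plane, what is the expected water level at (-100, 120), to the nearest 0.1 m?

174.1 m

Three-point gradient (reference OW-A): Δ to OW-B = (190, -30, +0.89), Δ to OW-C = (-65, 70, -0.50).
∂h/∂x = +0.004167, ∂h/∂y = -0.003273 (det = 11350).
h(-100, 120) = 174.88 + (+0.004167)·(-245) + (-0.003273)·(-80) = 174.88 -1.021 +0.262 = 174.121 m.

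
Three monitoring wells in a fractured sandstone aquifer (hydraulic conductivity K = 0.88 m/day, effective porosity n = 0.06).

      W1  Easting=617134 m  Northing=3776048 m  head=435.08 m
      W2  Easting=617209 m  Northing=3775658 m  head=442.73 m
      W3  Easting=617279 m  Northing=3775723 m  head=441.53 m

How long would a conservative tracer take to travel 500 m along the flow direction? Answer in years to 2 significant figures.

Taking W1 as reference: W2−W1 = (75, -390, +7.65); W3−W1 = (145, -325, +6.45).
Determinant of the coordinate differences = 75·(-325) − 145·(-390) = 32175.
∂h/∂x = [(+7.65)·(-325) − (+6.45)·(-390)] / 32175 = +0.0009091
∂h/∂y = [75·(+6.45) − 145·(+7.65)] / 32175 = -0.01944
|∇h| = √(0.0009091² + -0.01944²) = 0.01946
Seepage velocity v = K·i/n = 0.88 × 0.01946 / 0.06 = 0.2854 m/day.
t = 500 / 0.2854 = 1752 days = 4.8 years.

4.8 years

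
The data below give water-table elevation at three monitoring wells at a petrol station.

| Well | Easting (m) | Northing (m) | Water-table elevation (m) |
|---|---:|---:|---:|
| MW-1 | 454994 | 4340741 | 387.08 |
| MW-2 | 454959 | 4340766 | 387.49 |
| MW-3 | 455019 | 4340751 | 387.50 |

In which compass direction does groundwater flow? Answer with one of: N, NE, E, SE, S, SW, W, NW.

Differences from MW-1: to MW-2 (Δx, Δy, Δh) = (-35, 25, +0.41); to MW-3 = (25, 10, +0.42).
Determinant of the coordinate differences = (-35)·10 − 25·25 = -975.
∂h/∂x = [(+0.41)·10 − (+0.42)·25] / -975 = +0.006564
∂h/∂y = [(-35)·(+0.42) − 25·(+0.41)] / -975 = +0.02559
Flow = −∇h = (-0.006564 east, -0.02559 north), which points south.

S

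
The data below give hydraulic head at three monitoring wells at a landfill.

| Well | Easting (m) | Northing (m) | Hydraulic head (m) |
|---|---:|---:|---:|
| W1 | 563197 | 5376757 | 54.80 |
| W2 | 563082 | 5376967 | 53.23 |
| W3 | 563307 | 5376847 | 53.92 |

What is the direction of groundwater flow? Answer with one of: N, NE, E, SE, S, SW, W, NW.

N

With h = a·x + b·y + c and W1 as origin, the differences give:
  (-115)·a + 210·b = -1.57
  110·a + 90·b = -0.88
Eliminate b (×90 and ×210, subtract): -33450·a = 43.500 → a = ∂h/∂x = -0.001300
Back-substitute: b = ∂h/∂y = -0.008188.
Flow = −∇h = (+0.001300 east, +0.008188 north), which points north.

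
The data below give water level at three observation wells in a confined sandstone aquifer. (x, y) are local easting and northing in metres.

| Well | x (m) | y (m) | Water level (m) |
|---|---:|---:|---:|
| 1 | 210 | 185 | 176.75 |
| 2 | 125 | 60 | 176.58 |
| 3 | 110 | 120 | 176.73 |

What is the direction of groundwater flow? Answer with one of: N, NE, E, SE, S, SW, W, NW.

SE

With h = a·x + b·y + c and 1 as origin, the differences give:
  (-85)·a + (-125)·b = -0.17
  (-100)·a + (-65)·b = -0.02
Eliminate b (×(-65) and ×(-125), subtract): -6975·a = 8.550 → a = ∂h/∂x = -0.001226
Back-substitute: b = ∂h/∂y = +0.002194.
Flow = −∇h = (+0.001226 east, -0.002194 north), which points southeast.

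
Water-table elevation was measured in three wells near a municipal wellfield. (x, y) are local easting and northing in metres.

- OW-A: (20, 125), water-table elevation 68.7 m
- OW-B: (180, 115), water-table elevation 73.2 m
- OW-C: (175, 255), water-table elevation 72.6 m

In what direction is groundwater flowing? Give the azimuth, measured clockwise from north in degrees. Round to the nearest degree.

With h = a·x + b·y + c and OW-A as origin, the differences give:
  160·a + (-10)·b = +4.5
  155·a + 130·b = +3.9
Eliminate b (×130 and ×(-10), subtract): 22350·a = 624.00 → a = ∂h/∂x = +0.02792
Back-substitute: b = ∂h/∂y = -0.003289.
Flow direction (−∇h) has components (-0.02792 E, +0.003289 N).
Azimuth = atan2(E, N) = atan2(-0.02792, +0.003289) = 276.7° ≈ 277°.

277°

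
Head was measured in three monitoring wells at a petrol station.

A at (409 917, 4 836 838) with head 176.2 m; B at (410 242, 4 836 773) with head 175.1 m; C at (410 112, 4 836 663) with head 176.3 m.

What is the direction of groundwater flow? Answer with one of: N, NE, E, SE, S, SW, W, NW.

Taking A as reference: B−A = (325, -65, -1.1); C−A = (195, -175, +0.1).
Solve a·Δx + b·Δy = Δh: det = 325·(-175) − 195·(-65) = -44200.
∂h/∂x = [(-1.1)·(-175) − (+0.1)·(-65)] / -44200 = -0.004502
∂h/∂y = [325·(+0.1) − 195·(-1.1)] / -44200 = -0.005588
Flow = −∇h = (+0.004502 east, +0.005588 north), which points northeast.

NE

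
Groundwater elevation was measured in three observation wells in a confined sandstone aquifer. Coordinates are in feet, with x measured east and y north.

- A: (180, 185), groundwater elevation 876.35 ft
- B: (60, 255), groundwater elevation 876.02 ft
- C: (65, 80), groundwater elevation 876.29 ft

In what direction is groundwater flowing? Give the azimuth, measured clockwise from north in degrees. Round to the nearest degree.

With h = a·x + b·y + c and A as origin, the differences give:
  (-120)·a + 70·b = -0.33
  (-115)·a + (-105)·b = -0.06
Eliminate b (×(-105) and ×70, subtract): 20650·a = 38.850 → a = ∂h/∂x = +0.001881
Back-substitute: b = ∂h/∂y = -0.001489.
Flow direction (−∇h) has components (-0.001881 E, +0.001489 N).
Azimuth = atan2(E, N) = atan2(-0.001881, +0.001489) = 308.4° ≈ 308°.

308°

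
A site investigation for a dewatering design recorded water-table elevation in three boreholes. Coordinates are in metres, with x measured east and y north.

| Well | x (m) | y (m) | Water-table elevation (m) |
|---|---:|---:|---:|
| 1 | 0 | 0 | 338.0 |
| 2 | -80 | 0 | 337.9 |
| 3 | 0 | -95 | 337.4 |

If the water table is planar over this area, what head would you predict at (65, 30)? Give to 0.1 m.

∂h/∂x = (337.9 − 338.0) / (-80 − 0) = +0.001250
∂h/∂y = (337.4 − 338.0) / (-95 − 0) = +0.006316
h(65, 30) = 338.0 + (+0.001250)·(65) + (+0.006316)·(30) = 338.0 +0.081 +0.189 = 338.271 m.

338.3 m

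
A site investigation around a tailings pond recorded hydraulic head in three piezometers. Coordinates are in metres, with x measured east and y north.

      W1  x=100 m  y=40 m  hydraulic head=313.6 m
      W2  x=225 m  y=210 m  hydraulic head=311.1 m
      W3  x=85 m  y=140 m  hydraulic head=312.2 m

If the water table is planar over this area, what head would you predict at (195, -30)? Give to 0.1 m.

314.5 m

Three-point gradient (reference W1): Δ to W2 = (125, 170, -2.5), Δ to W3 = (-15, 100, -1.4).
∂h/∂x = -0.0007973, ∂h/∂y = -0.01412 (det = 15050).
h(195, -30) = 313.6 + (-0.0007973)·(95) + (-0.01412)·(-70) = 313.6 -0.076 +0.988 = 314.513 m.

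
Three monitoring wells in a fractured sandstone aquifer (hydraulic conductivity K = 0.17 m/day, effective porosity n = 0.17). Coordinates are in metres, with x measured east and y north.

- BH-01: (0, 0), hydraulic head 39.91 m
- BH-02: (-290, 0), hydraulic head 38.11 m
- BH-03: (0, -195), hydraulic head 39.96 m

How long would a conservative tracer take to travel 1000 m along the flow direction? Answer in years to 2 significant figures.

∂h/∂x = (38.11 − 39.91) / (-290 − 0) = +0.006207
∂h/∂y = (39.96 − 39.91) / (-195 − 0) = -0.0002564
|∇h| = √(0.006207² + -0.0002564²) = 0.006212
Seepage velocity v = K·i/n = 0.17 × 0.006212 / 0.17 = 0.006212 m/day.
t = 1000 / 0.006212 = 1.61e+05 days = 441 years.

440 years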